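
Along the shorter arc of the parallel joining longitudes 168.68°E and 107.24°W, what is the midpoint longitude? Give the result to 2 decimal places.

149.28°W

Signed shortest Δλ from +168.68° to -107.24° is +84.08°.
Midpoint longitude = +168.68° + (+84.08°)/2 = +168.68° + 42.04° = +210.72°.
Normalise into (−180°, 180°]: -149.28°.
(The naïve average (+168.68 + -107.24)/2 = 30.72° is on the wrong side of the globe.)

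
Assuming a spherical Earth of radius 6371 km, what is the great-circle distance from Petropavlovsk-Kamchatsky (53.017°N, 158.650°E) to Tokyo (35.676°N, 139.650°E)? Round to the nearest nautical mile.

Δλ = 139.650 − 158.650 = -19.000°.
Δφ = 35.676 − 53.017 = -17.341°.
a = sin²(Δφ/2) + cos φ₁ · cos φ₂ · sin²(Δλ/2) = 0.036038.
c = 2·atan2(√a, √(1−a)) = 0.38199 rad → d = 6371·c ≈ 2433.67 km ≈ 1314.08 nmi.

1314 nmi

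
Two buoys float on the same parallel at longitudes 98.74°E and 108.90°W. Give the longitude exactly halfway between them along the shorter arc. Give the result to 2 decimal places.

174.92°E

Signed shortest Δλ from +98.74° to -108.90° is +152.36°.
Midpoint longitude = +98.74° + (+152.36°)/2 = +98.74° + 76.18° = +174.92°.
(The naïve average (+98.74 + -108.90)/2 = -5.08° is on the wrong side of the globe.)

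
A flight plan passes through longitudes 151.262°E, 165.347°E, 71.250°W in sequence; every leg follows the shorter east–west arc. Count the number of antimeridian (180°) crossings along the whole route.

Leg 1: +151.262° → +165.347°, shortest Δλ = 14.085° (east) — does not cross 180°.
Leg 2: +165.347° → -71.250°, shortest Δλ = 123.403° (east) — crosses 180°.
Total crossings: 1.

1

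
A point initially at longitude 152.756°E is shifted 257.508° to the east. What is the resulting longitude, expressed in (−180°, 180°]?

Start at +152.756°; shift +257.508° → +410.264°.
+410.264° lies outside (−180°, 180°]; subtract 360° → +50.264°.

50.264°E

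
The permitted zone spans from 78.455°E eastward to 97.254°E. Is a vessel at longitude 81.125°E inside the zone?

Band width going east from +78.455° to +97.254°: ((97.254 − 78.455) mod 360) = 18.799°.
Offset of +81.125° east of the west edge: ((81.125 − 78.455) mod 360) = 2.670°.
2.670° ≤ 18.799° ⇒ inside.

Yes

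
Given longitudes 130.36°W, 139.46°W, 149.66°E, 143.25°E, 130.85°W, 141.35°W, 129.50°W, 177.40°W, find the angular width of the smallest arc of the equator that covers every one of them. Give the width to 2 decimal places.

Sort the longitudes: -177.40°, -141.35°, -139.46°, -130.85°, -130.36°, -129.50°, +143.25°, +149.66°.
Eastward gaps between consecutive values (wrapping around): 36.05°, 1.89°, 8.61°, 0.49°, 0.86°, 272.75°, 6.41°, 32.94°.
Largest gap = 272.75° ⇒ minimal covering band is its complement: 360° − 272.75° = 87.25°.
Band runs from +143.25° eastward to -129.50°, crossing the antimeridian.

87.25°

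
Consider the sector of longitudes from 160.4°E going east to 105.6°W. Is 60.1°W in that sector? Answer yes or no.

Band width going east from +160.4° to -105.6°: ((-105.6 − 160.4) mod 360) = 94.0°.
Offset of -60.1° east of the west edge: ((-60.1 − 160.4) mod 360) = 139.5°.
139.5° > 94.0° ⇒ outside.

No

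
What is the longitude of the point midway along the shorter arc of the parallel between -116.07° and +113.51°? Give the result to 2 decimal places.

+178.72°

Signed shortest Δλ from -116.07° to +113.51° is -130.42°.
Midpoint longitude = -116.07° + (-130.42°)/2 = -116.07° − 65.21° = -181.28°.
Normalise into (−180°, 180°]: +178.72°.
(The naïve average (-116.07 + +113.51)/2 = -1.28° is on the wrong side of the globe.)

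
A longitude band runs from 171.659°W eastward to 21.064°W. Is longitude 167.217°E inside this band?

Band width going east from -171.659° to -21.064°: ((-21.064 − -171.659) mod 360) = 150.595°.
Offset of +167.217° east of the west edge: ((167.217 − -171.659) mod 360) = 338.876°.
338.876° > 150.595° ⇒ outside.

No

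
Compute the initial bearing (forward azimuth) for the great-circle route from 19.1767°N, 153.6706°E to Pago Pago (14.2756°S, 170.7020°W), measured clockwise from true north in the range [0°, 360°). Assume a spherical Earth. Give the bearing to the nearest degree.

131°

Δλ = -170.7020 − 153.6706 = -324.3726°; wrapped into (−180°, 180°]: 35.6274°.
θ = atan2( sin Δλ · cos φ₂ , cos φ₁ · sin φ₂ − sin φ₁ · cos φ₂ · cos Δλ )
  = atan2(0.56452, -0.49166) = 131.053° → normalised to [0°, 360°): 131.053°.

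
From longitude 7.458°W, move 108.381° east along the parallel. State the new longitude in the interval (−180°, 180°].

100.923°E

Start at -7.458°; shift +108.381° → +100.923°.
+100.923° already lies in (−180°, 180°].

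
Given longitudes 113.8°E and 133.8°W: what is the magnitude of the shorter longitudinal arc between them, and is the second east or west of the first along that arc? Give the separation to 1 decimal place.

Raw difference: -133.8 − 113.8 = -247.6°.
Normalise into (−180°, 180°]: -247.6° + 360° = 112.4°.
Positive ⇒ the second point lies to the east; separation 112.4°.

112.4° east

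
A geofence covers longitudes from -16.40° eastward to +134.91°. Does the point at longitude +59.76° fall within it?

Band width going east from -16.40° to +134.91°: ((134.91 − -16.40) mod 360) = 151.31°.
Offset of +59.76° east of the west edge: ((59.76 − -16.40) mod 360) = 76.16°.
76.16° ≤ 151.31° ⇒ inside.

Yes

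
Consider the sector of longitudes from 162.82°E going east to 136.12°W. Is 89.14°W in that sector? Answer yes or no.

No

Band width going east from +162.82° to -136.12°: ((-136.12 − 162.82) mod 360) = 61.06°.
Offset of -89.14° east of the west edge: ((-89.14 − 162.82) mod 360) = 108.04°.
108.04° > 61.06° ⇒ outside.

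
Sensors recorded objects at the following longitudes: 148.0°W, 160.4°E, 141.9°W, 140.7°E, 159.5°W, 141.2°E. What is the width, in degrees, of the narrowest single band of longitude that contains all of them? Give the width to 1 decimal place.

Sort the longitudes: -159.5°, -148.0°, -141.9°, +140.7°, +141.2°, +160.4°.
Eastward gaps between consecutive values (wrapping around): 11.5°, 6.1°, 282.6°, 0.5°, 19.2°, 40.1°.
Largest gap = 282.6° ⇒ minimal covering band is its complement: 360° − 282.6° = 77.4°.
Band runs from +140.7° eastward to -141.9°, crossing the antimeridian.

77.4°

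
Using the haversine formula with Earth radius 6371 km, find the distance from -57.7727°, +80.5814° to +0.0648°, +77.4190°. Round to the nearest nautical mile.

Δλ = 77.4190 − 80.5814 = -3.1624°.
Δφ = 0.0648 − -57.7727 = 57.8375°.
a = sin²(Δφ/2) + cos φ₁ · cos φ₂ · sin²(Δλ/2) = 0.234245.
c = 2·atan2(√a, √(1−a)) = 1.01041 rad → d = 6371·c ≈ 6437.35 km ≈ 3475.89 nmi.

3476 nmi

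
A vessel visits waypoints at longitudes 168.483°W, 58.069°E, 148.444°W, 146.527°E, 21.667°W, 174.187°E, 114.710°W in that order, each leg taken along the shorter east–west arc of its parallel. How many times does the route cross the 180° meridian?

Leg 1: -168.483° → +58.069°, shortest Δλ = -133.448° (west) — crosses 180°.
Leg 2: +58.069° → -148.444°, shortest Δλ = 153.487° (east) — crosses 180°.
Leg 3: -148.444° → +146.527°, shortest Δλ = -65.029° (west) — crosses 180°.
Leg 4: +146.527° → -21.667°, shortest Δλ = -168.194° (west) — does not cross 180°.
Leg 5: -21.667° → +174.187°, shortest Δλ = -164.146° (west) — crosses 180°.
Leg 6: +174.187° → -114.710°, shortest Δλ = 71.103° (east) — crosses 180°.
Total crossings: 5.

5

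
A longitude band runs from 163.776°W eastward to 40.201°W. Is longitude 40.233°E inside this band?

No

Band width going east from -163.776° to -40.201°: ((-40.201 − -163.776) mod 360) = 123.575°.
Offset of +40.233° east of the west edge: ((40.233 − -163.776) mod 360) = 204.009°.
204.009° > 123.575° ⇒ outside.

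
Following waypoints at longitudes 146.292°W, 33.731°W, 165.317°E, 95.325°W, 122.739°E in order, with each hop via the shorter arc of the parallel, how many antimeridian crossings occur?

Leg 1: -146.292° → -33.731°, shortest Δλ = 112.561° (east) — does not cross 180°.
Leg 2: -33.731° → +165.317°, shortest Δλ = -160.952° (west) — crosses 180°.
Leg 3: +165.317° → -95.325°, shortest Δλ = 99.358° (east) — crosses 180°.
Leg 4: -95.325° → +122.739°, shortest Δλ = -141.936° (west) — crosses 180°.
Total crossings: 3.

3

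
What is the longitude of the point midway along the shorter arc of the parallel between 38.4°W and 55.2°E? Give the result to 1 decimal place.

8.4°E

Signed shortest Δλ from -38.4° to +55.2° is +93.6°.
Midpoint longitude = -38.4° + (+93.6°)/2 = -38.4° + 46.8° = +8.4°.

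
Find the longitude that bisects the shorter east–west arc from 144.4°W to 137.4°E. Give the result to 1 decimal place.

176.5°E

Signed shortest Δλ from -144.4° to +137.4° is -78.2°.
Midpoint longitude = -144.4° + (-78.2°)/2 = -144.4° − 39.1° = -183.5°.
Normalise into (−180°, 180°]: +176.5°.
(The naïve average (-144.4 + +137.4)/2 = -3.5° is on the wrong side of the globe.)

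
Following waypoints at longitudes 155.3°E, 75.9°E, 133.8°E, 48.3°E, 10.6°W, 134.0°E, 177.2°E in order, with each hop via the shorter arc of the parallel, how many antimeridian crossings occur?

0

Leg 1: +155.3° → +75.9°, shortest Δλ = -79.4° (west) — does not cross 180°.
Leg 2: +75.9° → +133.8°, shortest Δλ = 57.9° (east) — does not cross 180°.
Leg 3: +133.8° → +48.3°, shortest Δλ = -85.5° (west) — does not cross 180°.
Leg 4: +48.3° → -10.6°, shortest Δλ = -58.9° (west) — does not cross 180°.
Leg 5: -10.6° → +134.0°, shortest Δλ = 144.6° (east) — does not cross 180°.
Leg 6: +134.0° → +177.2°, shortest Δλ = 43.2° (east) — does not cross 180°.
Total crossings: 0.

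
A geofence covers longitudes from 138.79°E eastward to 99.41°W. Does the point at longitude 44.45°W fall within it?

Band width going east from +138.79° to -99.41°: ((-99.41 − 138.79) mod 360) = 121.80°.
Offset of -44.45° east of the west edge: ((-44.45 − 138.79) mod 360) = 176.76°.
176.76° > 121.80° ⇒ outside.

No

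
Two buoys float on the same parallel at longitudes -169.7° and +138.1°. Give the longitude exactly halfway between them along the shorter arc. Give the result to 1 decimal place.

Signed shortest Δλ from -169.7° to +138.1° is -52.2°.
Midpoint longitude = -169.7° + (-52.2°)/2 = -169.7° − 26.1° = -195.8°.
Normalise into (−180°, 180°]: +164.2°.
(The naïve average (-169.7 + +138.1)/2 = -15.8° is on the wrong side of the globe.)

+164.2°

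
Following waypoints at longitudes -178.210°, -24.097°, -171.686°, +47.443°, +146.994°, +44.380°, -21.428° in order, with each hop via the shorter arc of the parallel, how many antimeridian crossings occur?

Leg 1: -178.210° → -24.097°, shortest Δλ = 154.113° (east) — does not cross 180°.
Leg 2: -24.097° → -171.686°, shortest Δλ = -147.589° (west) — does not cross 180°.
Leg 3: -171.686° → +47.443°, shortest Δλ = -140.871° (west) — crosses 180°.
Leg 4: +47.443° → +146.994°, shortest Δλ = 99.551° (east) — does not cross 180°.
Leg 5: +146.994° → +44.380°, shortest Δλ = -102.614° (west) — does not cross 180°.
Leg 6: +44.380° → -21.428°, shortest Δλ = -65.808° (west) — does not cross 180°.
Total crossings: 1.

1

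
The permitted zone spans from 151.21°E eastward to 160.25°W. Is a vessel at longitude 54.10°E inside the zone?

No

Band width going east from +151.21° to -160.25°: ((-160.25 − 151.21) mod 360) = 48.54°.
Offset of +54.10° east of the west edge: ((54.10 − 151.21) mod 360) = 262.89°.
262.89° > 48.54° ⇒ outside.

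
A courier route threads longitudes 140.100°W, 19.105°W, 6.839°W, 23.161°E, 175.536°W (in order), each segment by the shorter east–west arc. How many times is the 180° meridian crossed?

Leg 1: -140.100° → -19.105°, shortest Δλ = 120.995° (east) — does not cross 180°.
Leg 2: -19.105° → -6.839°, shortest Δλ = 12.266° (east) — does not cross 180°.
Leg 3: -6.839° → +23.161°, shortest Δλ = 30.0° (east) — does not cross 180°.
Leg 4: +23.161° → -175.536°, shortest Δλ = 161.303° (east) — crosses 180°.
Total crossings: 1.

1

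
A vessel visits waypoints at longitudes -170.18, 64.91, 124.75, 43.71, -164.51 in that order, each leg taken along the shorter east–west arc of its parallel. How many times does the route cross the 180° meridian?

Leg 1: -170.18° → +64.91°, shortest Δλ = -124.91° (west) — crosses 180°.
Leg 2: +64.91° → +124.75°, shortest Δλ = 59.84° (east) — does not cross 180°.
Leg 3: +124.75° → +43.71°, shortest Δλ = -81.04° (west) — does not cross 180°.
Leg 4: +43.71° → -164.51°, shortest Δλ = 151.78° (east) — crosses 180°.
Total crossings: 2.

2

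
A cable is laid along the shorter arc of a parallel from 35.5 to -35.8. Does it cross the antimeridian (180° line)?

No

Signed shortest Δλ = ((-35.8 − 35.5 + 180) mod 360) − 180 = -71.3°.
Going west by 71.3° from +35.5° reaches -35.8° without touching 180°.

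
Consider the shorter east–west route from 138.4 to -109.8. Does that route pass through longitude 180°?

Naïve |-109.8 − 138.4| = 248.2° > 180°, so the shorter arc goes the other way round — across 180°.
Signed shortest Δλ = ((-109.8 − 138.4 + 180) mod 360) − 180 = 111.8°.
Going east by 111.8° from +138.4° passes through 180° before reaching -109.8°.

Yes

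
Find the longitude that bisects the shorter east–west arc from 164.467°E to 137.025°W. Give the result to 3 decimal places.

Signed shortest Δλ from +164.467° to -137.025° is +58.508°.
Midpoint longitude = +164.467° + (+58.508°)/2 = +164.467° + 29.254° = +193.721°.
Normalise into (−180°, 180°]: -166.279°.
(The naïve average (+164.467 + -137.025)/2 = 13.721° is on the wrong side of the globe.)

166.279°W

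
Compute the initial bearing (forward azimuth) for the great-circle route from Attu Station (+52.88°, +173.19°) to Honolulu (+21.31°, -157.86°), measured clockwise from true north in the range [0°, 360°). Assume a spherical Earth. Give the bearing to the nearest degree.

Δλ = -157.86 − 173.19 = -331.05°; wrapped into (−180°, 180°]: 28.95°.
θ = atan2( sin Δλ · cos φ₂ , cos φ₁ · sin φ₂ − sin φ₁ · cos φ₂ · cos Δλ )
  = atan2(0.45095, -0.43071) = 133.685° → normalised to [0°, 360°): 133.685°.

134°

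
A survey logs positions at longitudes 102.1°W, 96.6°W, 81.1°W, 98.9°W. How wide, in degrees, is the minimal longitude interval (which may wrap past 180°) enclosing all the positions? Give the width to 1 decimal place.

21.0°

Sort the longitudes: -102.1°, -98.9°, -96.6°, -81.1°.
Eastward gaps between consecutive values (wrapping around): 3.2°, 2.3°, 15.5°, 339.0°.
Largest gap = 339.0° ⇒ minimal covering band is its complement: 360° − 339.0° = 21.0°.
Band runs from -102.1° eastward to -81.1°.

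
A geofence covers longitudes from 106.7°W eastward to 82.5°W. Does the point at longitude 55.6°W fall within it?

No

Band width going east from -106.7° to -82.5°: ((-82.5 − -106.7) mod 360) = 24.2°.
Offset of -55.6° east of the west edge: ((-55.6 − -106.7) mod 360) = 51.1°.
51.1° > 24.2° ⇒ outside.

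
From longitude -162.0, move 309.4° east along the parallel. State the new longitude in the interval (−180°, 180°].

+147.4°

Start at -162.0°; shift +309.4° → +147.4°.
+147.4° already lies in (−180°, 180°].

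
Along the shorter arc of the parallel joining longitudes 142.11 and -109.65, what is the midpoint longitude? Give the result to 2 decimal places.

Signed shortest Δλ from +142.11° to -109.65° is +108.24°.
Midpoint longitude = +142.11° + (+108.24°)/2 = +142.11° + 54.12° = +196.23°.
Normalise into (−180°, 180°]: -163.77°.
(The naïve average (+142.11 + -109.65)/2 = 16.23° is on the wrong side of the globe.)

-163.77°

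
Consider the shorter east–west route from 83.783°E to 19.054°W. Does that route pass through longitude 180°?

Signed shortest Δλ = ((-19.054 − 83.783 + 180) mod 360) − 180 = -102.837°.
Going west by 102.837° from +83.783° reaches -19.054° without touching 180°.

No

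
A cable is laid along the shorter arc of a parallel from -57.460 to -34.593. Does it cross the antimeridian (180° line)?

Signed shortest Δλ = ((-34.593 − -57.460 + 180) mod 360) − 180 = 22.867°.
Going east by 22.867° from -57.460° reaches -34.593° without touching 180°.

No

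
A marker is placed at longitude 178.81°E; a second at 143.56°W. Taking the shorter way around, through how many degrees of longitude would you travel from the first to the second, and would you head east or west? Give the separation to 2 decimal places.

Raw difference: -143.56 − 178.81 = -322.37°.
Normalise into (−180°, 180°]: -322.37° + 360° = 37.63°.
Positive ⇒ the second point lies to the east; separation 37.63°.

37.63° east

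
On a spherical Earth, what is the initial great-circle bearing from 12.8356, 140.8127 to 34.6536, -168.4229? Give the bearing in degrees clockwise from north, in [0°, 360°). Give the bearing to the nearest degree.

Δλ = -168.4229 − 140.8127 = -309.2356°; wrapped into (−180°, 180°]: 50.7644°.
θ = atan2( sin Δλ · cos φ₂ , cos φ₁ · sin φ₂ − sin φ₁ · cos φ₂ · cos Δλ )
  = atan2(0.63715, 0.43882) = 55.444° → normalised to [0°, 360°): 55.444°.

55°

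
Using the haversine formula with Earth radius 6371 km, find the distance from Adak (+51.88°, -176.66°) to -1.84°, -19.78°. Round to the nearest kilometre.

Δλ = -19.78 − -176.66 = 156.88°.
Δφ = -1.84 − 51.88 = -53.72°.
a = sin²(Δφ/2) + cos φ₁ · cos φ₂ · sin²(Δλ/2) = 0.796349.
c = 2·atan2(√a, √(1−a)) = 2.20520 rad → d = 6371·c ≈ 14049.34 km.

14049 km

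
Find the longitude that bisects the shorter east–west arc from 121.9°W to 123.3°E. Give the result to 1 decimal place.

Signed shortest Δλ from -121.9° to +123.3° is -114.8°.
Midpoint longitude = -121.9° + (-114.8°)/2 = -121.9° − 57.4° = -179.3°.
(The naïve average (-121.9 + +123.3)/2 = 0.7° is on the wrong side of the globe.)

179.3°W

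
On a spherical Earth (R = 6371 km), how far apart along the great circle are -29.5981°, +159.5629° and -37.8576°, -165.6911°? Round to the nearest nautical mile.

1793 nmi

Δλ = -165.6911 − 159.5629 = -325.2540°; wrapped into (−180°, 180°]: 34.7460°.
Δφ = -37.8576 − -29.5981 = -8.2595°.
a = sin²(Δφ/2) + cos φ₁ · cos φ₂ · sin²(Δλ/2) = 0.066393.
c = 2·atan2(√a, √(1−a)) = 0.52122 rad → d = 6371·c ≈ 3320.68 km ≈ 1793.02 nmi.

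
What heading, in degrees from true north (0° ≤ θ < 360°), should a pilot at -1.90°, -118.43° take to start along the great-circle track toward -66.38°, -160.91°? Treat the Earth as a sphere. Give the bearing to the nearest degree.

197°

Δλ = -160.91 − -118.43 = -42.48°.
θ = atan2( sin Δλ · cos φ₂ , cos φ₁ · sin φ₂ − sin φ₁ · cos φ₂ · cos Δλ )
  = atan2(-0.27058, -0.90592) = -163.370° → normalised to [0°, 360°): 196.630°.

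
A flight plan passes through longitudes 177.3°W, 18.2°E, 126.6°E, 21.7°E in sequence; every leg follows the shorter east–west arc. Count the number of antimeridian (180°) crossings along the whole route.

1

Leg 1: -177.3° → +18.2°, shortest Δλ = -164.5° (west) — crosses 180°.
Leg 2: +18.2° → +126.6°, shortest Δλ = 108.4° (east) — does not cross 180°.
Leg 3: +126.6° → +21.7°, shortest Δλ = -104.9° (west) — does not cross 180°.
Total crossings: 1.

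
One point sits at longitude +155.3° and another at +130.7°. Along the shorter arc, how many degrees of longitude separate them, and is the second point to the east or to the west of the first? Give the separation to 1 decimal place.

24.6° west

Raw difference: 130.7 − 155.3 = -24.6°.
Normalise into (−180°, 180°]: -24.6° stays -24.6°.
Negative ⇒ the second point lies to the west; separation 24.6°.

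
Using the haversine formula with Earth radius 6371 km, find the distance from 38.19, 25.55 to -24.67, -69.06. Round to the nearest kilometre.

Δλ = -69.06 − 25.55 = -94.61°.
Δφ = -24.67 − 38.19 = -62.86°.
a = sin²(Δφ/2) + cos φ₁ · cos φ₂ · sin²(Δλ/2) = 0.657733.
c = 2·atan2(√a, √(1−a)) = 1.89174 rad → d = 6371·c ≈ 12052.30 km.

12052 km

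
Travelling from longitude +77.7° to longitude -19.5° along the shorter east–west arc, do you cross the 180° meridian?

Signed shortest Δλ = ((-19.5 − 77.7 + 180) mod 360) − 180 = -97.2°.
Going west by 97.2° from +77.7° reaches -19.5° without touching 180°.

No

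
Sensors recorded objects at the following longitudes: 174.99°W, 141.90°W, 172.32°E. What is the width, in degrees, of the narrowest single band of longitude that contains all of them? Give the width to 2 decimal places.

45.78°

Sort the longitudes: -174.99°, -141.90°, +172.32°.
Eastward gaps between consecutive values (wrapping around): 33.09°, 314.22°, 12.69°.
Largest gap = 314.22° ⇒ minimal covering band is its complement: 360° − 314.22° = 45.78°.
Band runs from +172.32° eastward to -141.90°, crossing the antimeridian.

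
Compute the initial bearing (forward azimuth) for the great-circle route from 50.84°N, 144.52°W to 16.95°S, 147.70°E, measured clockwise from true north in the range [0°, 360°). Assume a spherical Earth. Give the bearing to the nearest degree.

Δλ = 147.70 − -144.52 = 292.22°; wrapped into (−180°, 180°]: -67.78°.
θ = atan2( sin Δλ · cos φ₂ , cos φ₁ · sin φ₂ − sin φ₁ · cos φ₂ · cos Δλ )
  = atan2(-0.88552, -0.46459) = -117.684° → normalised to [0°, 360°): 242.316°.

242°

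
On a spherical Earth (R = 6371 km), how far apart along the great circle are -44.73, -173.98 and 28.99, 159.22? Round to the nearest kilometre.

8636 km

Δλ = 159.22 − -173.98 = 333.20°; wrapped into (−180°, 180°]: -26.80°.
Δφ = 28.99 − -44.73 = 73.72°.
a = sin²(Δφ/2) + cos φ₁ · cos φ₂ · sin²(Δλ/2) = 0.393209.
c = 2·atan2(√a, √(1−a)) = 1.35556 rad → d = 6371·c ≈ 8636.24 km.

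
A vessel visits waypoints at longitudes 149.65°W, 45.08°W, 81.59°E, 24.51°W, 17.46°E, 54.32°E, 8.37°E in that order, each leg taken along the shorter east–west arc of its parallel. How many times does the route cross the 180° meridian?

Leg 1: -149.65° → -45.08°, shortest Δλ = 104.57° (east) — does not cross 180°.
Leg 2: -45.08° → +81.59°, shortest Δλ = 126.67° (east) — does not cross 180°.
Leg 3: +81.59° → -24.51°, shortest Δλ = -106.1° (west) — does not cross 180°.
Leg 4: -24.51° → +17.46°, shortest Δλ = 41.97° (east) — does not cross 180°.
Leg 5: +17.46° → +54.32°, shortest Δλ = 36.86° (east) — does not cross 180°.
Leg 6: +54.32° → +8.37°, shortest Δλ = -45.95° (west) — does not cross 180°.
Total crossings: 0.

0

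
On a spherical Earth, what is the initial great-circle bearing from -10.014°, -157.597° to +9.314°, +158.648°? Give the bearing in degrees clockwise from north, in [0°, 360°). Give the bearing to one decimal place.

292.5°

Δλ = 158.648 − -157.597 = 316.245°; wrapped into (−180°, 180°]: -43.755°.
θ = atan2( sin Δλ · cos φ₂ , cos φ₁ · sin φ₂ − sin φ₁ · cos φ₂ · cos Δλ )
  = atan2(-0.68246, 0.28332) = -67.454° → normalised to [0°, 360°): 292.546°.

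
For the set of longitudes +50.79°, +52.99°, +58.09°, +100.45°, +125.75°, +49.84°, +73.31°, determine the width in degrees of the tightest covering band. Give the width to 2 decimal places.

Sort the longitudes: +49.84°, +50.79°, +52.99°, +58.09°, +73.31°, +100.45°, +125.75°.
Eastward gaps between consecutive values (wrapping around): 0.95°, 2.20°, 5.10°, 15.22°, 27.14°, 25.30°, 284.09°.
Largest gap = 284.09° ⇒ minimal covering band is its complement: 360° − 284.09° = 75.91°.
Band runs from +49.84° eastward to +125.75°.

75.91°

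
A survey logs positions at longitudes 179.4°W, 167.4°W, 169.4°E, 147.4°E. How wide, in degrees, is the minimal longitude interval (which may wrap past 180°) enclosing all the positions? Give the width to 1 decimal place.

45.2°

Sort the longitudes: -179.4°, -167.4°, +147.4°, +169.4°.
Eastward gaps between consecutive values (wrapping around): 12.0°, 314.8°, 22.0°, 11.2°.
Largest gap = 314.8° ⇒ minimal covering band is its complement: 360° − 314.8° = 45.2°.
Band runs from +147.4° eastward to -167.4°, crossing the antimeridian.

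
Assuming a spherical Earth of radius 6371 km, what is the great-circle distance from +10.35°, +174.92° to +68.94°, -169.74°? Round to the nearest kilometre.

6609 km

Δλ = -169.74 − 174.92 = -344.66°; wrapped into (−180°, 180°]: 15.34°.
Δφ = 68.94 − 10.35 = 58.59°.
a = sin²(Δφ/2) + cos φ₁ · cos φ₂ · sin²(Δλ/2) = 0.245718.
c = 2·atan2(√a, √(1−a)) = 1.03728 rad → d = 6371·c ≈ 6608.51 km.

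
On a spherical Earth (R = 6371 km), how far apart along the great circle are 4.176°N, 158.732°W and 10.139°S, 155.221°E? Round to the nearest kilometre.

5342 km

Δλ = 155.221 − -158.732 = 313.953°; wrapped into (−180°, 180°]: -46.047°.
Δφ = -10.139 − 4.176 = -14.315°.
a = sin²(Δφ/2) + cos φ₁ · cos φ₂ · sin²(Δλ/2) = 0.165702.
c = 2·atan2(√a, √(1−a)) = 0.83848 rad → d = 6371·c ≈ 5341.94 km.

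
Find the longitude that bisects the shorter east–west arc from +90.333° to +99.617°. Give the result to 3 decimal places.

Signed shortest Δλ from +90.333° to +99.617° is +9.284°.
Midpoint longitude = +90.333° + (+9.284°)/2 = +90.333° + 4.642° = +94.975°.

+94.975°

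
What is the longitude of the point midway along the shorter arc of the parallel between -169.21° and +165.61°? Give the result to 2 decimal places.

+178.20°

Signed shortest Δλ from -169.21° to +165.61° is -25.18°.
Midpoint longitude = -169.21° + (-25.18°)/2 = -169.21° − 12.59° = -181.80°.
Normalise into (−180°, 180°]: +178.20°.
(The naïve average (-169.21 + +165.61)/2 = -1.8° is on the wrong side of the globe.)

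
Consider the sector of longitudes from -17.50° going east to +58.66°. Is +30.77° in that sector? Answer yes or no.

Yes

Band width going east from -17.50° to +58.66°: ((58.66 − -17.50) mod 360) = 76.16°.
Offset of +30.77° east of the west edge: ((30.77 − -17.50) mod 360) = 48.27°.
48.27° ≤ 76.16° ⇒ inside.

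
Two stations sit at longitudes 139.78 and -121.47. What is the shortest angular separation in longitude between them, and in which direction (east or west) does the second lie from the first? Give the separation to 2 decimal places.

Raw difference: -121.47 − 139.78 = -261.25°.
Normalise into (−180°, 180°]: -261.25° + 360° = 98.75°.
Positive ⇒ the second point lies to the east; separation 98.75°.

98.75° east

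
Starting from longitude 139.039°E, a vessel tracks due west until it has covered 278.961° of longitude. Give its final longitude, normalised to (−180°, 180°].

139.922°W

Start at +139.039°; shift −278.961° → -139.922°.
-139.922° already lies in (−180°, 180°].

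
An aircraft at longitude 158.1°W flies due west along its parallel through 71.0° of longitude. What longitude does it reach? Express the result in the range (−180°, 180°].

130.9°E

Start at -158.1°; shift −71.0° → -229.1°.
-229.1° lies outside (−180°, 180°]; add 360° → +130.9°.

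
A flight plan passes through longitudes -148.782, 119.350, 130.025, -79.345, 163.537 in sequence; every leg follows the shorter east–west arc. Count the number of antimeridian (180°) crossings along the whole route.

Leg 1: -148.782° → +119.350°, shortest Δλ = -91.868° (west) — crosses 180°.
Leg 2: +119.350° → +130.025°, shortest Δλ = 10.675° (east) — does not cross 180°.
Leg 3: +130.025° → -79.345°, shortest Δλ = 150.63° (east) — crosses 180°.
Leg 4: -79.345° → +163.537°, shortest Δλ = -117.118° (west) — crosses 180°.
Total crossings: 3.

3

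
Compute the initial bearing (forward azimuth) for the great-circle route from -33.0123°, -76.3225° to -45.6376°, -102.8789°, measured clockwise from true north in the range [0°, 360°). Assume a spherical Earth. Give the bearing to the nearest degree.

230°

Δλ = -102.8789 − -76.3225 = -26.5564°.
θ = atan2( sin Δλ · cos φ₂ , cos φ₁ · sin φ₂ − sin φ₁ · cos φ₂ · cos Δλ )
  = atan2(-0.31259, -0.25876) = -129.618° → normalised to [0°, 360°): 230.382°.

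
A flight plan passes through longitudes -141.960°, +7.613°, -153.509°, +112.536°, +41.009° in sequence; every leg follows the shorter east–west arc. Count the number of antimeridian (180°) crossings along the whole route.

Leg 1: -141.960° → +7.613°, shortest Δλ = 149.573° (east) — does not cross 180°.
Leg 2: +7.613° → -153.509°, shortest Δλ = -161.122° (west) — does not cross 180°.
Leg 3: -153.509° → +112.536°, shortest Δλ = -93.955° (west) — crosses 180°.
Leg 4: +112.536° → +41.009°, shortest Δλ = -71.527° (west) — does not cross 180°.
Total crossings: 1.

1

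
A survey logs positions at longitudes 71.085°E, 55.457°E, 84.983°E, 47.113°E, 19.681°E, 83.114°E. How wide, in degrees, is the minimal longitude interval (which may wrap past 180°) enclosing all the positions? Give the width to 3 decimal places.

65.302°

Sort the longitudes: +19.681°, +47.113°, +55.457°, +71.085°, +83.114°, +84.983°.
Eastward gaps between consecutive values (wrapping around): 27.432°, 8.344°, 15.628°, 12.029°, 1.869°, 294.698°.
Largest gap = 294.698° ⇒ minimal covering band is its complement: 360° − 294.698° = 65.302°.
Band runs from +19.681° eastward to +84.983°.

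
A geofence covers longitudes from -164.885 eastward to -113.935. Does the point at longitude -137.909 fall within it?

Yes

Band width going east from -164.885° to -113.935°: ((-113.935 − -164.885) mod 360) = 50.950°.
Offset of -137.909° east of the west edge: ((-137.909 − -164.885) mod 360) = 26.976°.
26.976° ≤ 50.950° ⇒ inside.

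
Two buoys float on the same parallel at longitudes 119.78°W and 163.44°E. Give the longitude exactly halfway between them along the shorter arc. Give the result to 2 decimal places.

158.17°W

Signed shortest Δλ from -119.78° to +163.44° is -76.78°.
Midpoint longitude = -119.78° + (-76.78°)/2 = -119.78° − 38.39° = -158.17°.
(The naïve average (-119.78 + +163.44)/2 = 21.83° is on the wrong side of the globe.)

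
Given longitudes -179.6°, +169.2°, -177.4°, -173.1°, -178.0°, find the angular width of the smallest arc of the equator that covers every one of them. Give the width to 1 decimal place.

Sort the longitudes: -179.6°, -178.0°, -177.4°, -173.1°, +169.2°.
Eastward gaps between consecutive values (wrapping around): 1.6°, 0.6°, 4.3°, 342.3°, 11.2°.
Largest gap = 342.3° ⇒ minimal covering band is its complement: 360° − 342.3° = 17.7°.
Band runs from +169.2° eastward to -173.1°, crossing the antimeridian.

17.7°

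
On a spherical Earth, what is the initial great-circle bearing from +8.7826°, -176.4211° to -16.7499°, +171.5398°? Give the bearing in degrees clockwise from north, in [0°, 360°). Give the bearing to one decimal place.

205.0°

Δλ = 171.5398 − -176.4211 = 347.9609°; wrapped into (−180°, 180°]: -12.0391°.
θ = atan2( sin Δλ · cos φ₂ , cos φ₁ · sin φ₂ − sin φ₁ · cos φ₂ · cos Δλ )
  = atan2(-0.19973, -0.42781) = -154.974° → normalised to [0°, 360°): 205.026°.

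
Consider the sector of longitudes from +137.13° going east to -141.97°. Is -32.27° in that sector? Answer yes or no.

No

Band width going east from +137.13° to -141.97°: ((-141.97 − 137.13) mod 360) = 80.90°.
Offset of -32.27° east of the west edge: ((-32.27 − 137.13) mod 360) = 190.60°.
190.60° > 80.90° ⇒ outside.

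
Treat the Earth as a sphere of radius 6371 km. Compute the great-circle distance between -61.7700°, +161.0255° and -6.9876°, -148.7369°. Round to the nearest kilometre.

Δλ = -148.7369 − 161.0255 = -309.7624°; wrapped into (−180°, 180°]: 50.2376°.
Δφ = -6.9876 − -61.7700 = 54.7824°.
a = sin²(Δφ/2) + cos φ₁ · cos φ₂ · sin²(Δλ/2) = 0.296261.
c = 2·atan2(√a, √(1−a)) = 1.15111 rad → d = 6371·c ≈ 7333.69 km.

7334 km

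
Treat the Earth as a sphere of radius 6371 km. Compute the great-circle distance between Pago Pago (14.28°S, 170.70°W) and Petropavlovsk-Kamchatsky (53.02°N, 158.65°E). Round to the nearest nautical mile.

Δλ = 158.65 − -170.70 = 329.35°; wrapped into (−180°, 180°]: -30.65°.
Δφ = 53.02 − -14.28 = 67.30°.
a = sin²(Δφ/2) + cos φ₁ · cos φ₂ · sin²(Δλ/2) = 0.347767.
c = 2·atan2(√a, √(1−a)) = 1.26142 rad → d = 6371·c ≈ 8036.49 km ≈ 4339.36 nmi.

4339 nmi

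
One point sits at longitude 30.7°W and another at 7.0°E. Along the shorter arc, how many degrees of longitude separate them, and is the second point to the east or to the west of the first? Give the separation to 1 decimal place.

Raw difference: 7.0 − -30.7 = 37.7°.
Normalise into (−180°, 180°]: 37.7° stays 37.7°.
Positive ⇒ the second point lies to the east; separation 37.7°.

37.7° east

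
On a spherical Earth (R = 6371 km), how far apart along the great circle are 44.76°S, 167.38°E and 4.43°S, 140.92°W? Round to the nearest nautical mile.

3630 nmi

Δλ = -140.92 − 167.38 = -308.30°; wrapped into (−180°, 180°]: 51.70°.
Δφ = -4.43 − -44.76 = 40.33°.
a = sin²(Δφ/2) + cos φ₁ · cos φ₂ · sin²(Δλ/2) = 0.253422.
c = 2·atan2(√a, √(1−a)) = 1.05508 rad → d = 6371·c ≈ 6721.93 km ≈ 3629.55 nmi.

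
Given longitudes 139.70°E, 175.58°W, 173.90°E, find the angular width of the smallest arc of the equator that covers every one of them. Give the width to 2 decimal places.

Sort the longitudes: -175.58°, +139.70°, +173.90°.
Eastward gaps between consecutive values (wrapping around): 315.28°, 34.20°, 10.52°.
Largest gap = 315.28° ⇒ minimal covering band is its complement: 360° − 315.28° = 44.72°.
Band runs from +139.70° eastward to -175.58°, crossing the antimeridian.

44.72°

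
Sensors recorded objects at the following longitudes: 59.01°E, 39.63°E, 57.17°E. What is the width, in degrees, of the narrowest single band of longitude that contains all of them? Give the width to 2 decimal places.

19.38°

Sort the longitudes: +39.63°, +57.17°, +59.01°.
Eastward gaps between consecutive values (wrapping around): 17.54°, 1.84°, 340.62°.
Largest gap = 340.62° ⇒ minimal covering band is its complement: 360° − 340.62° = 19.38°.
Band runs from +39.63° eastward to +59.01°.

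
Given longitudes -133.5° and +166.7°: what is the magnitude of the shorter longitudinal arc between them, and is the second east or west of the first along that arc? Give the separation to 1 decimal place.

59.8° west

Raw difference: 166.7 − -133.5 = 300.2°.
Normalise into (−180°, 180°]: 300.2° − 360° = -59.8°.
Negative ⇒ the second point lies to the west; separation 59.8°.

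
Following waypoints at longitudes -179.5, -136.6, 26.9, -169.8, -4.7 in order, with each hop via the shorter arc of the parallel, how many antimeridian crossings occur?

Leg 1: -179.5° → -136.6°, shortest Δλ = 42.9° (east) — does not cross 180°.
Leg 2: -136.6° → +26.9°, shortest Δλ = 163.5° (east) — does not cross 180°.
Leg 3: +26.9° → -169.8°, shortest Δλ = 163.3° (east) — crosses 180°.
Leg 4: -169.8° → -4.7°, shortest Δλ = 165.1° (east) — does not cross 180°.
Total crossings: 1.

1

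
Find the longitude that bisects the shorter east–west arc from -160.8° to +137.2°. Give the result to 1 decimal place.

+168.2°

Signed shortest Δλ from -160.8° to +137.2° is -62.0°.
Midpoint longitude = -160.8° + (-62.0°)/2 = -160.8° − 31.0° = -191.8°.
Normalise into (−180°, 180°]: +168.2°.
(The naïve average (-160.8 + +137.2)/2 = -11.8° is on the wrong side of the globe.)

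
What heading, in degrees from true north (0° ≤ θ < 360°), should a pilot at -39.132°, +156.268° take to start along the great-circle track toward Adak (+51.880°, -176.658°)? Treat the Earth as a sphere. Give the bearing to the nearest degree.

16°

Δλ = -176.658 − 156.268 = -332.926°; wrapped into (−180°, 180°]: 27.074°.
θ = atan2( sin Δλ · cos φ₂ , cos φ₁ · sin φ₂ − sin φ₁ · cos φ₂ · cos Δλ )
  = atan2(0.28096, 0.95715) = 16.359° → normalised to [0°, 360°): 16.359°.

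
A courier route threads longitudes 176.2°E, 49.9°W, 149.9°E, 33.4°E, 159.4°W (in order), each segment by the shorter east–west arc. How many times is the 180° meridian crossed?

Leg 1: +176.2° → -49.9°, shortest Δλ = 133.9° (east) — crosses 180°.
Leg 2: -49.9° → +149.9°, shortest Δλ = -160.2° (west) — crosses 180°.
Leg 3: +149.9° → +33.4°, shortest Δλ = -116.5° (west) — does not cross 180°.
Leg 4: +33.4° → -159.4°, shortest Δλ = 167.2° (east) — crosses 180°.
Total crossings: 3.

3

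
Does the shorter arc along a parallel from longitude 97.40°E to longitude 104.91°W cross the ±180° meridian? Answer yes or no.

Yes

Naïve |-104.91 − 97.40| = 202.31° > 180°, so the shorter arc goes the other way round — across 180°.
Signed shortest Δλ = ((-104.91 − 97.40 + 180) mod 360) − 180 = 157.69°.
Going east by 157.69° from +97.40° passes through 180° before reaching -104.91°.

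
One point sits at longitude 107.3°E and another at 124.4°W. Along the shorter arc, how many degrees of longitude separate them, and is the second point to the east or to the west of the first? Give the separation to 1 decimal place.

Raw difference: -124.4 − 107.3 = -231.7°.
Normalise into (−180°, 180°]: -231.7° + 360° = 128.3°.
Positive ⇒ the second point lies to the east; separation 128.3°.

128.3° east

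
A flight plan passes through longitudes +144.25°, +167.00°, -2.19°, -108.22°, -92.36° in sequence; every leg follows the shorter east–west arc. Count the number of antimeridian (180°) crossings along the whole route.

Leg 1: +144.25° → +167.00°, shortest Δλ = 22.75° (east) — does not cross 180°.
Leg 2: +167.00° → -2.19°, shortest Δλ = -169.19° (west) — does not cross 180°.
Leg 3: -2.19° → -108.22°, shortest Δλ = -106.03° (west) — does not cross 180°.
Leg 4: -108.22° → -92.36°, shortest Δλ = 15.86° (east) — does not cross 180°.
Total crossings: 0.

0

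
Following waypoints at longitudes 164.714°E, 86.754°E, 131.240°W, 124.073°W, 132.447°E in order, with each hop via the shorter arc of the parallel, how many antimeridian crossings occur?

Leg 1: +164.714° → +86.754°, shortest Δλ = -77.96° (west) — does not cross 180°.
Leg 2: +86.754° → -131.240°, shortest Δλ = 142.006° (east) — crosses 180°.
Leg 3: -131.240° → -124.073°, shortest Δλ = 7.167° (east) — does not cross 180°.
Leg 4: -124.073° → +132.447°, shortest Δλ = -103.48° (west) — crosses 180°.
Total crossings: 2.

2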